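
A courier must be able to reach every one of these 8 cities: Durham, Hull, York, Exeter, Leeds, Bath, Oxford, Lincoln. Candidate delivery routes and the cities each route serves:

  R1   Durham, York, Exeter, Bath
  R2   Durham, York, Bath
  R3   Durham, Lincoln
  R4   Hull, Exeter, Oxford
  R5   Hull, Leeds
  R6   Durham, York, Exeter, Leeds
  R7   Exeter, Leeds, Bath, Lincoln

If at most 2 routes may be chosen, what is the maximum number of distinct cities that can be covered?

Choosing R1, R4 covers {Durham, Hull, York, Exeter, Bath, Oxford} — 6 cities.
No choice of 2 routes does better; here Leeds, Lincoln are left uncovered.

6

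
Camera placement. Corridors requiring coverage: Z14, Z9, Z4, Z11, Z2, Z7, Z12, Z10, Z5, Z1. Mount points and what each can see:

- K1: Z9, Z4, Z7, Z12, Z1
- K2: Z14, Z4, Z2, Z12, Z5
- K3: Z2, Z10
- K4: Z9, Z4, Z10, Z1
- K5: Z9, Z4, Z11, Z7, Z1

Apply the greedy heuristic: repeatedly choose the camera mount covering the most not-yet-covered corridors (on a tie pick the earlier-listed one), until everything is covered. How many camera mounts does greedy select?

4

Pick 1: K1 covers 5 new corridors (Z9, Z4, Z7, Z12, Z1).
Pick 2: K2 covers 3 new corridors (Z14, Z2, Z5).
Pick 3: K3 covers 1 new corridors (Z10).
Pick 4: K5 covers 1 new corridors (Z11).
Greedy uses 4 camera mounts. (The true minimum is 3.)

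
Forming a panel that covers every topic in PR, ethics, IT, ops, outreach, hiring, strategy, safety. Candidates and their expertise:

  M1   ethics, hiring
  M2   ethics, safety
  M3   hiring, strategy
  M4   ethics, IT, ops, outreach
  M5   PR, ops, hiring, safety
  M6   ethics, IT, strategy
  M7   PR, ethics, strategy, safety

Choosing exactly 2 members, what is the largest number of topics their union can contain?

Choosing M4, M5 covers {PR, ethics, IT, ops, outreach, hiring, safety} — 7 topics.
No choice of 2 members does better; here strategy is left uncovered.

7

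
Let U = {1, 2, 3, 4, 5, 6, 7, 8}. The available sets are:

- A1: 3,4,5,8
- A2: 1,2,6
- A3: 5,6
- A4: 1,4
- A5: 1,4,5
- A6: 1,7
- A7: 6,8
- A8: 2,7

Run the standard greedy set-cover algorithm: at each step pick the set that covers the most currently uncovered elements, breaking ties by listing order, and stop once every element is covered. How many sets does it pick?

Pick 1: A1 covers 4 new elements (3, 4, 5, 8).
Pick 2: A2 covers 3 new elements (1, 2, 6).
Pick 3: A6 covers 1 new elements (7).
Greedy uses 3 sets.

3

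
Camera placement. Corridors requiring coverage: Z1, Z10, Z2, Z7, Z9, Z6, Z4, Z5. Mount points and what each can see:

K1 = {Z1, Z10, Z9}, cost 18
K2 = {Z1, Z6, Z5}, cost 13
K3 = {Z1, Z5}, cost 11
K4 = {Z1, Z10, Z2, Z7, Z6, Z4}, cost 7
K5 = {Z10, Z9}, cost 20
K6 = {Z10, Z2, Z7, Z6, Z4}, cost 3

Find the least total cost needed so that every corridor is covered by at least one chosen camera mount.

32

K1, K3, K6 cover every corridor at cost 18 + 11 + 3 = 32.
Any cover uses at least 3 camera mounts; among all covering selections none totals below 32.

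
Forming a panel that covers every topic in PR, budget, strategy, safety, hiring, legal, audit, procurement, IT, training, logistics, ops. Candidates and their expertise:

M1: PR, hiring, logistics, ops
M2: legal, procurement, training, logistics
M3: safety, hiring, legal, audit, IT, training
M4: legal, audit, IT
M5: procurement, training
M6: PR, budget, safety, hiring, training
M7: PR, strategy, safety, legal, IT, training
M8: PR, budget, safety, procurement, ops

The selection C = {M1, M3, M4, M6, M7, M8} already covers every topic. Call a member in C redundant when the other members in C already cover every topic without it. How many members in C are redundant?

3

Drop M1: logistics uncovered — not redundant.
Drop M3: the rest still cover every topic — redundant.
Drop M4: the rest still cover every topic — redundant.
Drop M6: the rest still cover every topic — redundant.
Drop M7: strategy uncovered — not redundant.
Drop M8: procurement uncovered — not redundant.
3 redundant: M3, M4, M6.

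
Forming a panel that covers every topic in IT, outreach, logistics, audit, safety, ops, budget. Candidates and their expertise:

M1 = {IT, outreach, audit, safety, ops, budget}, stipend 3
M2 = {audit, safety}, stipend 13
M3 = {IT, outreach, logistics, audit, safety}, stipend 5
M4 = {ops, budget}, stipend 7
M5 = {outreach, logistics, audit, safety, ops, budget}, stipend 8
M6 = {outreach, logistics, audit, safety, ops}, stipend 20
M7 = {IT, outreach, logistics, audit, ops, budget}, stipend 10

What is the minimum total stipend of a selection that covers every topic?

8

M1, M3 cover every topic at stipend 3 + 5 = 8.
Any cover uses at least 2 members; among all covering selections none totals below 8.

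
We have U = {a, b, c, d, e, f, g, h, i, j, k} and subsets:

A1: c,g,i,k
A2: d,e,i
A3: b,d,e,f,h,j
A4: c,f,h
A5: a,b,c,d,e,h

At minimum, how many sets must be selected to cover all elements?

A1, A3, A5 together cover {a, b, c, d, e, f, g, h, i, j, k} — every element.
No 2 of the 5 sets cover everything (all 10 pairs fall short), so 3 is minimum.

3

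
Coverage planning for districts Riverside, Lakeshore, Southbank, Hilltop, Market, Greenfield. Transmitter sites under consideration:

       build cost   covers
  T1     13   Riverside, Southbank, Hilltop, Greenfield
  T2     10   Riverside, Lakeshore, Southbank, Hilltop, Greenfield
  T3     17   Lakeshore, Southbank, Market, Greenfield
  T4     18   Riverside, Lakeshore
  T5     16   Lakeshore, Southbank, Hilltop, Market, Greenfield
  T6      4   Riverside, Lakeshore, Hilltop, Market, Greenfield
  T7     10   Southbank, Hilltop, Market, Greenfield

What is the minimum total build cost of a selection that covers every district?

T2, T6 cover every district at build cost 10 + 4 = 14.
Any cover uses at least 2 transmitter sites; among all covering selections none totals below 14.

14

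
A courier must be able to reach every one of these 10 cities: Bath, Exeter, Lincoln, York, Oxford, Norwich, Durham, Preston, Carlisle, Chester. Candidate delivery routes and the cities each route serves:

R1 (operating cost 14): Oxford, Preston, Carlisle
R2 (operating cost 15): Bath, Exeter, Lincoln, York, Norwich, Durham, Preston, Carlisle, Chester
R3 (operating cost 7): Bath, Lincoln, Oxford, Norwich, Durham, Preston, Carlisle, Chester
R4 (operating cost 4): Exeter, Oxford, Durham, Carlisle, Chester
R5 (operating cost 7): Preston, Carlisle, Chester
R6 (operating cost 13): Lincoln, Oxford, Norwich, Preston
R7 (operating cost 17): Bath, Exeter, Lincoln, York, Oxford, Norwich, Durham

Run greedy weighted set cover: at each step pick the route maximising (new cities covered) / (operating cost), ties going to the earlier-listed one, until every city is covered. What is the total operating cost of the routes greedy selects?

26

Pick 1: R4 adds 5 new (Exeter, Oxford, Durham, Carlisle, Chester) at operating cost 4 (ratio 5/4).
Pick 2: R3 adds 4 new (Bath, Lincoln, Norwich, Preston) at operating cost 7 (ratio 4/7).
Pick 3: R2 adds 1 new (York) at operating cost 15 (ratio 1/15).
Greedy total operating cost: 4 + 7 + 15 = 26. (The true optimum is 19, so greedy overshoots here.)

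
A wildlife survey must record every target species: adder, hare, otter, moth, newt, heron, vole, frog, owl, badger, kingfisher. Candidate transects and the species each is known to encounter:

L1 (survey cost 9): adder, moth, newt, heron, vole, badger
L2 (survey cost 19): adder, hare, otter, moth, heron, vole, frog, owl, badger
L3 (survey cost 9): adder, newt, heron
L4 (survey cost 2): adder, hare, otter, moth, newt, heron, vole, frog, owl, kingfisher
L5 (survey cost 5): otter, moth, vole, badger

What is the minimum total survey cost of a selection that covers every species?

L4, L5 cover every species at survey cost 2 + 5 = 7.
Any cover uses at least 2 transects; among all covering selections none totals below 7.

7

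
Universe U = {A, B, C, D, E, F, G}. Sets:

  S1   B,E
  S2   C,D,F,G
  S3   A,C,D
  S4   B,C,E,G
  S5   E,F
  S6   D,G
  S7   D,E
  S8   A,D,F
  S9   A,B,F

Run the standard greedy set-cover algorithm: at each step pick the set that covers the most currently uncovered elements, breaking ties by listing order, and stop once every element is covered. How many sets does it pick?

3

Pick 1: S2 covers 4 new elements (C, D, F, G).
Pick 2: S1 covers 2 new elements (B, E).
Pick 3: S3 covers 1 new elements (A).
Greedy uses 3 sets. (The true minimum is 2.)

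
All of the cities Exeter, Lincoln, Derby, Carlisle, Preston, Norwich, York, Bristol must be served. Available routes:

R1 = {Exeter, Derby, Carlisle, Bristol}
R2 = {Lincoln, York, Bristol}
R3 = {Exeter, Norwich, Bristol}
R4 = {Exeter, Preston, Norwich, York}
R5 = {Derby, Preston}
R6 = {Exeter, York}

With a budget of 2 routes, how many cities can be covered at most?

Choosing R1, R4 covers {Exeter, Derby, Carlisle, Preston, Norwich, York, Bristol} — 7 cities.
No choice of 2 routes does better; here Lincoln is left uncovered.

7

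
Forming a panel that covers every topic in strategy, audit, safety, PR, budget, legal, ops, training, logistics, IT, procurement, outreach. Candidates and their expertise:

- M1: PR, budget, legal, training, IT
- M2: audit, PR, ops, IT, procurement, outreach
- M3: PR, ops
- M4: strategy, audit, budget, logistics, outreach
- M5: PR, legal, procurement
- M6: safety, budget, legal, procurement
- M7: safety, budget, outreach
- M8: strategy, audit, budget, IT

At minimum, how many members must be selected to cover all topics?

4

M1, M2, M4, M6 together cover {strategy, audit, safety, PR, budget, legal, ops, training, logistics, IT, procurement, outreach} — every topic.
No 3 of the 8 members cover everything (all 56 triples fall short), so 4 is minimum.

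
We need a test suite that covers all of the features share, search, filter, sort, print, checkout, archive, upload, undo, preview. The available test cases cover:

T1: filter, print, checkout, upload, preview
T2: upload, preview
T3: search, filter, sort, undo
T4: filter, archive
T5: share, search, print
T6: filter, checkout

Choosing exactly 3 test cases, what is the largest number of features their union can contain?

Choosing T1, T3, T4 covers {search, filter, sort, print, checkout, archive, upload, undo, preview} — 9 features.
No choice of 3 test cases does better; here share is left uncovered.

9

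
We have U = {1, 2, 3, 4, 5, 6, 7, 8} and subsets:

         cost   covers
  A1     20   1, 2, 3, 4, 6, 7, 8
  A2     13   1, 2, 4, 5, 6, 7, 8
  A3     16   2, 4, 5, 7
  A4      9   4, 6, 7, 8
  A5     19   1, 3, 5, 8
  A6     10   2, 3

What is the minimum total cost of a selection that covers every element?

23

A2, A6 cover every element at cost 13 + 10 = 23.
Any cover uses at least 2 sets; among all covering selections none totals below 23.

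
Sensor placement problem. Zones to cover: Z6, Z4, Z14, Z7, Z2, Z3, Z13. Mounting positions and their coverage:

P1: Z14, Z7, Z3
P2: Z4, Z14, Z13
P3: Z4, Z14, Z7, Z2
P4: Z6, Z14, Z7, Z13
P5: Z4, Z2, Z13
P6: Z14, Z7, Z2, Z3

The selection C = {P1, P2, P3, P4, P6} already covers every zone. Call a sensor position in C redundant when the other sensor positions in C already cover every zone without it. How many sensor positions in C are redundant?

4

Drop P1: the rest still cover every zone — redundant.
Drop P2: the rest still cover every zone — redundant.
Drop P3: the rest still cover every zone — redundant.
Drop P4: Z6 uncovered — not redundant.
Drop P6: the rest still cover every zone — redundant.
4 redundant: P1, P2, P3, P6.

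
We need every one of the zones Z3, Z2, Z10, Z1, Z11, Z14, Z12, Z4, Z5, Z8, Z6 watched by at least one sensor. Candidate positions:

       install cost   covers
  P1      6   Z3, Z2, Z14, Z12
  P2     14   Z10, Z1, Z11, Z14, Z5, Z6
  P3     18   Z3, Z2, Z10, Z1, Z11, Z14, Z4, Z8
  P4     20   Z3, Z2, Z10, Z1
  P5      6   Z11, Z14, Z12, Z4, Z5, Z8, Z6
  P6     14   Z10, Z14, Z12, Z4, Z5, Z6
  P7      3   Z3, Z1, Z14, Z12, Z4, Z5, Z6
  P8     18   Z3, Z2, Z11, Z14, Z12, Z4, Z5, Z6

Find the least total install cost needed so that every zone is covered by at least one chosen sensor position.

21

P3, P7 cover every zone at install cost 18 + 3 = 21.
Any cover uses at least 2 sensor positions; among all covering selections none totals below 21.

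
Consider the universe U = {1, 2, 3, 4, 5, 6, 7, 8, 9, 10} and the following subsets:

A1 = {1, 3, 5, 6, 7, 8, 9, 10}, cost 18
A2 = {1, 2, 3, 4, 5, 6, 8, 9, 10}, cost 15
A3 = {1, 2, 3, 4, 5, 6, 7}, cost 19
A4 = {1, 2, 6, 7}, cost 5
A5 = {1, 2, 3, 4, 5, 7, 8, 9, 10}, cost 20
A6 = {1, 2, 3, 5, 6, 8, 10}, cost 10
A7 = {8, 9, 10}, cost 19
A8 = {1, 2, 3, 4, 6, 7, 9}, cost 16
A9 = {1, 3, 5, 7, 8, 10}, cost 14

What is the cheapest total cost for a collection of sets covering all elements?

A2, A4 cover every element at cost 15 + 5 = 20.
Any cover uses at least 2 sets; among all covering selections none totals below 20.

20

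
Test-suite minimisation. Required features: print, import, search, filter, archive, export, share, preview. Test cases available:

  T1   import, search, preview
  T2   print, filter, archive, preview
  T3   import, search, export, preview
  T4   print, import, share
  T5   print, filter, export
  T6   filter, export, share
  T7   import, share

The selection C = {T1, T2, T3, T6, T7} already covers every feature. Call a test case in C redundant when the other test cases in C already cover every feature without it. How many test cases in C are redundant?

4

Drop T1: the rest still cover every feature — redundant.
Drop T2: print, archive uncovered — not redundant.
Drop T3: the rest still cover every feature — redundant.
Drop T6: the rest still cover every feature — redundant.
Drop T7: the rest still cover every feature — redundant.
4 redundant: T1, T3, T6, T7.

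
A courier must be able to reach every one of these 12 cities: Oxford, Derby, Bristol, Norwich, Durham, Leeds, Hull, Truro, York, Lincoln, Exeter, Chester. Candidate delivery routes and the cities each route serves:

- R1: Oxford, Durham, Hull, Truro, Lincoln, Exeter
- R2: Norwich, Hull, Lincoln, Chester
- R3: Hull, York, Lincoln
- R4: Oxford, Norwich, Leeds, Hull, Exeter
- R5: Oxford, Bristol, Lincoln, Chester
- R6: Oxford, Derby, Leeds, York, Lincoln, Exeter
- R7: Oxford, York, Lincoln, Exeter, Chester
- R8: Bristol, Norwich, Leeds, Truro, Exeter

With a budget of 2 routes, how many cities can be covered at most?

9

Choosing R1, R6 covers {Oxford, Derby, Durham, Leeds, Hull, Truro, York, Lincoln, Exeter} — 9 cities.
No choice of 2 routes does better; here Bristol, Norwich, Chester are left uncovered.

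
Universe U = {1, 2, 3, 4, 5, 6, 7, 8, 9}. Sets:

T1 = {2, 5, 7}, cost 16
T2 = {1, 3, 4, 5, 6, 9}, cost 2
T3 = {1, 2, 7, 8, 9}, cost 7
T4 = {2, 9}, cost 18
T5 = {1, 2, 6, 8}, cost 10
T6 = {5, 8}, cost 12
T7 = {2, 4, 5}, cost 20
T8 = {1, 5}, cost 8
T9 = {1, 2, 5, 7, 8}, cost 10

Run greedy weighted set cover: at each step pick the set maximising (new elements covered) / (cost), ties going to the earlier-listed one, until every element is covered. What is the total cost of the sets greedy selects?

9

Pick 1: T2 adds 6 new (1, 3, 4, 5, 6, 9) at cost 2 (ratio 6/2).
Pick 2: T3 adds 3 new (2, 7, 8) at cost 7 (ratio 3/7).
Greedy total cost: 2 + 7 = 9.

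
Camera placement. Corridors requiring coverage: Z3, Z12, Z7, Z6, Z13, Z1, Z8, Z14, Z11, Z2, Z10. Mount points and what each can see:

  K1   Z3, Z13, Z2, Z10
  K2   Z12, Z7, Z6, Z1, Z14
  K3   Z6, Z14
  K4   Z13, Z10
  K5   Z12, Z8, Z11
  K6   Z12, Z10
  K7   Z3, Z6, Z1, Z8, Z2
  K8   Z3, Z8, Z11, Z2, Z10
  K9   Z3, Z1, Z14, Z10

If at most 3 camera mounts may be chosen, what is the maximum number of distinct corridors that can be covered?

Choosing K1, K2, K5 covers {Z3, Z12, Z7, Z6, Z13, Z1, Z8, Z14, Z11, Z2, Z10} — 11 corridors.
That is all 11 corridors.

11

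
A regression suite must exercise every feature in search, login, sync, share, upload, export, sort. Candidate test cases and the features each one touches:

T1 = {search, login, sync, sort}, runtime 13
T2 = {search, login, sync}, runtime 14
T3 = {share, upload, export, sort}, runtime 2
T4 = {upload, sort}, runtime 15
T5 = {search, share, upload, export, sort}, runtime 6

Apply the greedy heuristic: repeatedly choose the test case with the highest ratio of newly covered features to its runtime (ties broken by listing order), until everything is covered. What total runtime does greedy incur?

15

Pick 1: T3 adds 4 new (share, upload, export, sort) at runtime 2 (ratio 4/2).
Pick 2: T1 adds 3 new (search, login, sync) at runtime 13 (ratio 3/13).
Greedy total runtime: 2 + 13 = 15.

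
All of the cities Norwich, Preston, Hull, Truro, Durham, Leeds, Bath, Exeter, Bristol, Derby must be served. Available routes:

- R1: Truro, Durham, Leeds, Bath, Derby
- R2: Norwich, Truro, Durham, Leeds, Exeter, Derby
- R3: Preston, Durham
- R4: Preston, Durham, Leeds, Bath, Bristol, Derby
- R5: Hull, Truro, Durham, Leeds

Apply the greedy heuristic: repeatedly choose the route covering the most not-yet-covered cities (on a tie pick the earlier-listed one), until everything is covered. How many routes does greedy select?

3

Pick 1: R2 covers 6 new cities (Norwich, Truro, Durham, Leeds, Exeter, Derby).
Pick 2: R4 covers 3 new cities (Preston, Bath, Bristol).
Pick 3: R5 covers 1 new cities (Hull).
Greedy uses 3 routes.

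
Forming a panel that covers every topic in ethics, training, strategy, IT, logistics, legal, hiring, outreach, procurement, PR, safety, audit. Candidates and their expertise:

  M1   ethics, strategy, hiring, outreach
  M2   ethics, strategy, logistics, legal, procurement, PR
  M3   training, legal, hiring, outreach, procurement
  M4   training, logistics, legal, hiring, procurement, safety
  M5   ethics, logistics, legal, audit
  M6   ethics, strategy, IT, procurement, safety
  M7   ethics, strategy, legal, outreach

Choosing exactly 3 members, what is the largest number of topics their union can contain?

11

Choosing M2, M3, M6 covers {ethics, training, strategy, IT, logistics, legal, hiring, outreach, procurement, PR, safety} — 11 topics.
No choice of 3 members does better; here audit is left uncovered.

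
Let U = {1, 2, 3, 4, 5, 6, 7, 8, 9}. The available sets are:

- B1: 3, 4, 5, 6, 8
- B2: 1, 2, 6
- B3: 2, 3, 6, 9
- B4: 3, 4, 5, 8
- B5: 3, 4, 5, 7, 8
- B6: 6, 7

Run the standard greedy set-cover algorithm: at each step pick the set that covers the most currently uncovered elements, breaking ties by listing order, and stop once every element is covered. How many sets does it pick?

4

Pick 1: B1 covers 5 new elements (3, 4, 5, 6, 8).
Pick 2: B2 covers 2 new elements (1, 2).
Pick 3: B3 covers 1 new elements (9).
Pick 4: B5 covers 1 new elements (7).
Greedy uses 4 sets. (The true minimum is 3.)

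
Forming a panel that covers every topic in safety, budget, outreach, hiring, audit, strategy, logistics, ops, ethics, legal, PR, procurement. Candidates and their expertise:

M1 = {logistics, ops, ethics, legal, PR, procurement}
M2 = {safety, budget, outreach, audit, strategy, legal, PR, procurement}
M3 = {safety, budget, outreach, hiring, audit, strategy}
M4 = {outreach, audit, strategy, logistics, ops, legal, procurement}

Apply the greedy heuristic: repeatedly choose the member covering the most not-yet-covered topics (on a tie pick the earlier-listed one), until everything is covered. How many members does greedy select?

3

Pick 1: M2 covers 8 new topics (safety, budget, outreach, audit, strategy, legal, PR, procurement).
Pick 2: M1 covers 3 new topics (logistics, ops, ethics).
Pick 3: M3 covers 1 new topics (hiring).
Greedy uses 3 members. (The true minimum is 2.)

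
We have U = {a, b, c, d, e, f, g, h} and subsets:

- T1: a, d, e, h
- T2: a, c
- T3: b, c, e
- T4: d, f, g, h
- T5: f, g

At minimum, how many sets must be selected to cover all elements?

T1, T3, T4 together cover {a, b, c, d, e, f, g, h} — every element.
No 2 of the 5 sets cover everything (all 10 pairs fall short), so 3 is minimum.

3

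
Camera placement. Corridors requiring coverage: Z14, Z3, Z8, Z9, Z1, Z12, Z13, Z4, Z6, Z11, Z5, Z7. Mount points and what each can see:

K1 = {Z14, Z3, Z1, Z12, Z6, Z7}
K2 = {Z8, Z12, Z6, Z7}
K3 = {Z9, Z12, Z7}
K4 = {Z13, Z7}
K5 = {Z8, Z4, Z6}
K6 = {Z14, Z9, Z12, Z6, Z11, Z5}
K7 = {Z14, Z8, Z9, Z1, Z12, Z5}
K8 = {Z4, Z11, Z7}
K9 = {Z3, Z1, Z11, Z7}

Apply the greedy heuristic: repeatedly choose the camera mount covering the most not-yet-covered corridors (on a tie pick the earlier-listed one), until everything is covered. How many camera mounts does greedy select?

Pick 1: K1 covers 6 new corridors (Z14, Z3, Z1, Z12, Z6, Z7).
Pick 2: K6 covers 3 new corridors (Z9, Z11, Z5).
Pick 3: K5 covers 2 new corridors (Z8, Z4).
Pick 4: K4 covers 1 new corridors (Z13).
Greedy uses 4 camera mounts.

4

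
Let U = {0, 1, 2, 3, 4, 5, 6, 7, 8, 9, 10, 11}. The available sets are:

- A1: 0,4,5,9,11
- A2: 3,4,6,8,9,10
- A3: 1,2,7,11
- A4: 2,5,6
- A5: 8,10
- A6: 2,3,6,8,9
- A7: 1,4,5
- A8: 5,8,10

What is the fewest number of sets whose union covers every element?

A1, A2, A3 together cover {0, 1, 2, 3, 4, 5, 6, 7, 8, 9, 10, 11} — every element.
No 2 of the 8 sets cover everything (all 28 pairs fall short), so 3 is minimum.

3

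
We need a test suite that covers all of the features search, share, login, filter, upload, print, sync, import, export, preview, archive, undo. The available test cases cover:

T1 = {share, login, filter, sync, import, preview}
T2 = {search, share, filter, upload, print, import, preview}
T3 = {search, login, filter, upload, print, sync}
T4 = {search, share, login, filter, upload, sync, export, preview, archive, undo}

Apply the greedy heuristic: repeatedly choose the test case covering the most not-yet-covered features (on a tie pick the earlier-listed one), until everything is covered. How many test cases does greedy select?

2

Pick 1: T4 covers 10 new features (search, share, login, filter, upload, sync, export, preview, archive, undo).
Pick 2: T2 covers 2 new features (print, import).
Greedy uses 2 test cases.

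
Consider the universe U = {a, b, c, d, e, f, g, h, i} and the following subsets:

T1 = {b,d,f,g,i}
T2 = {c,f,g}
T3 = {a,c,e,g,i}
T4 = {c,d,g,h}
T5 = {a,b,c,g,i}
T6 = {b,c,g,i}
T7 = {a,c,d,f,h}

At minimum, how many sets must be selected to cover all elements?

3

T1, T3, T4 together cover {a, b, c, d, e, f, g, h, i} — every element.
No 2 of the 7 sets cover everything (all 21 pairs fall short), so 3 is minimum.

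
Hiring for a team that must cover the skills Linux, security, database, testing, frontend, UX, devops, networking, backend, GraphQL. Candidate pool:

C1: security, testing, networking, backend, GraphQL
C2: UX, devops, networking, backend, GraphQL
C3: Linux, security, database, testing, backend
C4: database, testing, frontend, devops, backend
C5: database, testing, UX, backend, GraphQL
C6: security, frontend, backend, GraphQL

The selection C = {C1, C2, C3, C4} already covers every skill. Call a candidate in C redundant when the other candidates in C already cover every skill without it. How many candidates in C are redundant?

1

Drop C1: the rest still cover every skill — redundant.
Drop C2: UX uncovered — not redundant.
Drop C3: Linux uncovered — not redundant.
Drop C4: frontend uncovered — not redundant.
1 redundant: C1.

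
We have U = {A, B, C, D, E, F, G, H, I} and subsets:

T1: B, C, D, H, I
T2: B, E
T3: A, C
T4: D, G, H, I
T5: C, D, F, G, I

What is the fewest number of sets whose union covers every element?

4

T1, T2, T3, T5 together cover {A, B, C, D, E, F, G, H, I} — every element.
No 3 of the 5 sets cover everything (all 10 triples fall short), so 4 is minimum.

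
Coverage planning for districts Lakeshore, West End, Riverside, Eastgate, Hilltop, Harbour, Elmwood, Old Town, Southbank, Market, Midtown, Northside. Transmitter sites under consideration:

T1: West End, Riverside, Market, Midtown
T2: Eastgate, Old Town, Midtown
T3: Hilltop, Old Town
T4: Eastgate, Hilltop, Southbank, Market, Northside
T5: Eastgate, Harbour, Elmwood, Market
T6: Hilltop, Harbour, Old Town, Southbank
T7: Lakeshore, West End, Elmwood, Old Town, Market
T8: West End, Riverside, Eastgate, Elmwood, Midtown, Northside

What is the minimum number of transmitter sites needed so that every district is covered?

T6, T7, T8 together cover {Lakeshore, West End, Riverside, Eastgate, Hilltop, Harbour, Elmwood, Old Town, Southbank, Market, Midtown, Northside} — every district.
No 2 of the 8 transmitter sites cover everything (all 28 pairs fall short), so 3 is minimum.

3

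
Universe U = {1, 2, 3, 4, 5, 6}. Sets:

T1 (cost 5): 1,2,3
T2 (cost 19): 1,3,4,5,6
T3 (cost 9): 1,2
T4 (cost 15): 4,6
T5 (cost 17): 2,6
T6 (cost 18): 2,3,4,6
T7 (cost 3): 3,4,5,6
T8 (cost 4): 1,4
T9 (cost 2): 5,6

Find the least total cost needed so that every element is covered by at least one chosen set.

8

T1, T7 cover every element at cost 5 + 3 = 8.
Any cover uses at least 2 sets; among all covering selections none totals below 8.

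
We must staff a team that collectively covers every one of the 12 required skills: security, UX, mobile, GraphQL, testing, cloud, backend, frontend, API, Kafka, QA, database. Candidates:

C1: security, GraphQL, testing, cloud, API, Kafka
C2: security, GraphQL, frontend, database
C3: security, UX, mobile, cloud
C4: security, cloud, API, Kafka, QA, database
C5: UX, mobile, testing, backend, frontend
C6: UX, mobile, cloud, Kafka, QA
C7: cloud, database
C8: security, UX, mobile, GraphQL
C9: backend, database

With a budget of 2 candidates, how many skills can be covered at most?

Choosing C4, C5 covers {security, UX, mobile, testing, cloud, backend, frontend, API, Kafka, QA, database} — 11 skills.
No choice of 2 candidates does better; here GraphQL is left uncovered.

11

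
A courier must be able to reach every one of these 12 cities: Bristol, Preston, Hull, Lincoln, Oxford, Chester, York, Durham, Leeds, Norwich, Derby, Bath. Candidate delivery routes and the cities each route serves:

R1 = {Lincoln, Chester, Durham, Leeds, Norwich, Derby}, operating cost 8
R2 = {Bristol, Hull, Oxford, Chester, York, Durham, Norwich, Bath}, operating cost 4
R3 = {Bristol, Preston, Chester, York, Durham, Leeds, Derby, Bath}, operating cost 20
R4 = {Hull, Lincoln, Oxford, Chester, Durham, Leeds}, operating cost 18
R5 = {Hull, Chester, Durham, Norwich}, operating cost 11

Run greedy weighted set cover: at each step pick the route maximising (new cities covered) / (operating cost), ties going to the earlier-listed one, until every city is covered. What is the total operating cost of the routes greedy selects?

32

Pick 1: R2 adds 8 new (Bristol, Hull, Oxford, Chester, York, Durham, Norwich, Bath) at operating cost 4 (ratio 8/4).
Pick 2: R1 adds 3 new (Lincoln, Leeds, Derby) at operating cost 8 (ratio 3/8).
Pick 3: R3 adds 1 new (Preston) at operating cost 20 (ratio 1/20).
Greedy total operating cost: 4 + 8 + 20 = 32.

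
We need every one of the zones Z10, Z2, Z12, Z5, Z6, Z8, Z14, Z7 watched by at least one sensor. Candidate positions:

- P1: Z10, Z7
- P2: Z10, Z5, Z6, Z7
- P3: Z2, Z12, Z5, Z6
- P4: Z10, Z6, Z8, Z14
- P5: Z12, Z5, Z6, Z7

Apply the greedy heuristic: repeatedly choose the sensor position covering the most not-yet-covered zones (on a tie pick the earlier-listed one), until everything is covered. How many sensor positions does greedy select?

Pick 1: P2 covers 4 new zones (Z10, Z5, Z6, Z7).
Pick 2: P3 covers 2 new zones (Z2, Z12).
Pick 3: P4 covers 2 new zones (Z8, Z14).
Greedy uses 3 sensor positions.

3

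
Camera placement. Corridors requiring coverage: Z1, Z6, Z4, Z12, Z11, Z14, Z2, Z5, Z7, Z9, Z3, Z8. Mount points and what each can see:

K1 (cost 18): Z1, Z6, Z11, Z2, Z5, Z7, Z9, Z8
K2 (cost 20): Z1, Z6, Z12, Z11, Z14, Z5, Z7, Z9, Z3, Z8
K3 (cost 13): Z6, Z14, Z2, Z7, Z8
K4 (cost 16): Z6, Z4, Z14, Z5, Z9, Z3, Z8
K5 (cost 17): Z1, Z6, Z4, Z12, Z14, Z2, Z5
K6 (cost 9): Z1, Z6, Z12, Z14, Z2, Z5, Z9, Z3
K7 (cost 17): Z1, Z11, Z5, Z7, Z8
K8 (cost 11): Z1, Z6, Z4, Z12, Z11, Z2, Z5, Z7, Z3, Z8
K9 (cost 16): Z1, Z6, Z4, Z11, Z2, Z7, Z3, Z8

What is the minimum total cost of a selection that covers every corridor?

K6, K8 cover every corridor at cost 9 + 11 = 20.
Any cover uses at least 2 camera mounts; among all covering selections none totals below 20.

20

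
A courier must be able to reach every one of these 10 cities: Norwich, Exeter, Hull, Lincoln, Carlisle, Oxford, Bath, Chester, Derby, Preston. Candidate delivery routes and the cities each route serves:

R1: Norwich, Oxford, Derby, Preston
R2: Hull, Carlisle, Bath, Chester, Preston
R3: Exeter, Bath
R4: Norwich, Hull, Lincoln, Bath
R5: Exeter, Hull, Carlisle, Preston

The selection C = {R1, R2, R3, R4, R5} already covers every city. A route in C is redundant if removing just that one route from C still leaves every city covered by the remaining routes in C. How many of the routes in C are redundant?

Drop R1: Oxford, Derby uncovered — not redundant.
Drop R2: Chester uncovered — not redundant.
Drop R3: the rest still cover every city — redundant.
Drop R4: Lincoln uncovered — not redundant.
Drop R5: the rest still cover every city — redundant.
2 redundant: R3, R5.

2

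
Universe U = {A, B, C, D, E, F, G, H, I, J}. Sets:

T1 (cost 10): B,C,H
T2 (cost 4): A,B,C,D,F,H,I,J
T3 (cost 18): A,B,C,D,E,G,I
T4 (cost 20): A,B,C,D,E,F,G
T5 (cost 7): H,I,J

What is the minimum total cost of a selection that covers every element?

T2, T3 cover every element at cost 4 + 18 = 22.
Any cover uses at least 2 sets; among all covering selections none totals below 22.

22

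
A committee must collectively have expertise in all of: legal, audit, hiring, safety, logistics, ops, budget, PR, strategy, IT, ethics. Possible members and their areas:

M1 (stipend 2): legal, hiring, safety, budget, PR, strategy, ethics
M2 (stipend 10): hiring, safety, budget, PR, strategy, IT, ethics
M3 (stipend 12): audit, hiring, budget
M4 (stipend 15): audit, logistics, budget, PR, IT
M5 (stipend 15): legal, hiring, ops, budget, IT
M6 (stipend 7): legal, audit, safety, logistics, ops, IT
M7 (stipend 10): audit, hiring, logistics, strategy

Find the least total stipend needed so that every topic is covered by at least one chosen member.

M1, M6 cover every topic at stipend 2 + 7 = 9.
Any cover uses at least 2 members; among all covering selections none totals below 9.

9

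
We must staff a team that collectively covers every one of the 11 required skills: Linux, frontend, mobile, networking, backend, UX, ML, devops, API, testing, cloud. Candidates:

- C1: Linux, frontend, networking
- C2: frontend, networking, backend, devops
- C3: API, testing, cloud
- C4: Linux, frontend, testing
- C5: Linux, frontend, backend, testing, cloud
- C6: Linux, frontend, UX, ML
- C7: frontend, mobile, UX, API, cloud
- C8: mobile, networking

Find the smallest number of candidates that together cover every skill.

C2, C3, C6, C7 together cover {Linux, frontend, mobile, networking, backend, UX, ML, devops, API, testing, cloud} — every skill.
No 3 of the 8 candidates cover everything (all 56 triples fall short), so 4 is minimum.

4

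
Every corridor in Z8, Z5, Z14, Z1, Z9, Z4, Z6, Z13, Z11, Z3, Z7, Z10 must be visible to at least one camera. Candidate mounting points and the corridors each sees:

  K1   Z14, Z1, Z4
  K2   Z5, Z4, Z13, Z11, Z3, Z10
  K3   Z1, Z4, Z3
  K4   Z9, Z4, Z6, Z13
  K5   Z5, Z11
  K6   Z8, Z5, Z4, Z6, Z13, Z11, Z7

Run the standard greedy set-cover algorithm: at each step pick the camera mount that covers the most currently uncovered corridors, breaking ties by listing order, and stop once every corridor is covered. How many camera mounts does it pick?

Pick 1: K6 covers 7 new corridors (Z8, Z5, Z4, Z6, Z13, Z11, Z7).
Pick 2: K1 covers 2 new corridors (Z14, Z1).
Pick 3: K2 covers 2 new corridors (Z3, Z10).
Pick 4: K4 covers 1 new corridors (Z9).
Greedy uses 4 camera mounts.

4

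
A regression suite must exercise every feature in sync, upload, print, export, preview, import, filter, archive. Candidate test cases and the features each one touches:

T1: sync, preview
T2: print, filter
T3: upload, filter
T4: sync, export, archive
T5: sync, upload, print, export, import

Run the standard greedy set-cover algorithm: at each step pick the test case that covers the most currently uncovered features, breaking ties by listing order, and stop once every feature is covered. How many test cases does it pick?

Pick 1: T5 covers 5 new features (sync, upload, print, export, import).
Pick 2: T1 covers 1 new features (preview).
Pick 3: T2 covers 1 new features (filter).
Pick 4: T4 covers 1 new features (archive).
Greedy uses 4 test cases.

4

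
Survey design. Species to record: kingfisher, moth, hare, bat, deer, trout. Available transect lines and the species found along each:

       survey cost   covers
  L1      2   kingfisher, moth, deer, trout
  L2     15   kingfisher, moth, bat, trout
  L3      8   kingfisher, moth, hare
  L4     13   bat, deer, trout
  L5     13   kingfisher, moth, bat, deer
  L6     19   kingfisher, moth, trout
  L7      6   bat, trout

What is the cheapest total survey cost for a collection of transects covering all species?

L1, L3, L7 cover every species at survey cost 2 + 8 + 6 = 16.
Any cover uses at least 2 transects; among all covering selections none totals below 16.

16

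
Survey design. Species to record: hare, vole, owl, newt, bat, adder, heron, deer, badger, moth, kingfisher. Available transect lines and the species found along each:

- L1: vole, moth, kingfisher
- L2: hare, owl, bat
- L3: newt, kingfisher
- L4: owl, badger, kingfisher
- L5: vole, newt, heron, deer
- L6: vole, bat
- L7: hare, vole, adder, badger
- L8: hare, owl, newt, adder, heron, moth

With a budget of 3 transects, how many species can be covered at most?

Choosing L4, L5, L8 covers {hare, vole, owl, newt, adder, heron, deer, badger, moth, kingfisher} — 10 species.
No choice of 3 transects does better; here bat is left uncovered.

10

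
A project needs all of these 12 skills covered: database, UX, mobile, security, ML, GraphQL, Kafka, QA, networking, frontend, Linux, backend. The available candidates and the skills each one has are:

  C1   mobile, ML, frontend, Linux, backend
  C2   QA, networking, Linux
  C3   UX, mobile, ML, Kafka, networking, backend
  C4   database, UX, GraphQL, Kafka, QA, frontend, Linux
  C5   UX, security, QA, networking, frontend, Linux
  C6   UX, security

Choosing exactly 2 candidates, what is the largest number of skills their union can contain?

Choosing C3, C4 covers {database, UX, mobile, ML, GraphQL, Kafka, QA, networking, frontend, Linux, backend} — 11 skills.
No choice of 2 candidates does better; here security is left uncovered.

11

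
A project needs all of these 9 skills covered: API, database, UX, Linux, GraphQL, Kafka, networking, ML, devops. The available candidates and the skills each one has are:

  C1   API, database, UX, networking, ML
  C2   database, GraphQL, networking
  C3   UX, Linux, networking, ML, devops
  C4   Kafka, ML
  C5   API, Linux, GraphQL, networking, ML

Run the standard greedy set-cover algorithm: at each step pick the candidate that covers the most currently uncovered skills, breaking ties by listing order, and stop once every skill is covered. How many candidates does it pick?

Pick 1: C1 covers 5 new skills (API, database, UX, networking, ML).
Pick 2: C3 covers 2 new skills (Linux, devops).
Pick 3: C2 covers 1 new skills (GraphQL).
Pick 4: C4 covers 1 new skills (Kafka).
Greedy uses 4 candidates.

4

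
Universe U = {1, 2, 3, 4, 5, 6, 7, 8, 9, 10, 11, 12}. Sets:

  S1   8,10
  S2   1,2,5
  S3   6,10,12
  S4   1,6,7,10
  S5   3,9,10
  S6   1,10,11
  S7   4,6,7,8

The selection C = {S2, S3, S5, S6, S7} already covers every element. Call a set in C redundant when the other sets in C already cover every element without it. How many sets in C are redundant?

0

Drop S2: 2, 5 uncovered — not redundant.
Drop S3: 12 uncovered — not redundant.
Drop S5: 3, 9 uncovered — not redundant.
Drop S6: 11 uncovered — not redundant.
Drop S7: 4, 7, 8 uncovered — not redundant.
None of the sets in C is redundant.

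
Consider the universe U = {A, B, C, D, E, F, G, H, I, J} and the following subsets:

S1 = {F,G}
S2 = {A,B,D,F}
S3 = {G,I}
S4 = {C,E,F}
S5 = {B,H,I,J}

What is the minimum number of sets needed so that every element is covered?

4

S1, S2, S4, S5 together cover {A, B, C, D, E, F, G, H, I, J} — every element.
No 3 of the 5 sets cover everything (all 10 triples fall short), so 4 is minimum.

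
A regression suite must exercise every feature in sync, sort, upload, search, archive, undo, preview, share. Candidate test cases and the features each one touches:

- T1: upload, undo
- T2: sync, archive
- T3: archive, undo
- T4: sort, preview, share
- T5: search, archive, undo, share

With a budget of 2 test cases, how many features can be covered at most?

6

Choosing T4, T5 covers {sort, search, archive, undo, preview, share} — 6 features.
No choice of 2 test cases does better; here sync, upload are left uncovered.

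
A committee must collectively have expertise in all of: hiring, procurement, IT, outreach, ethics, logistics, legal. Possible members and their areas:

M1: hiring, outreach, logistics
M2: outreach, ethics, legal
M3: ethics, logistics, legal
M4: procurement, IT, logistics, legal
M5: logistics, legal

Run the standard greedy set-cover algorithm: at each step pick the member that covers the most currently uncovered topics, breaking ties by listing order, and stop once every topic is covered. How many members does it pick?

Pick 1: M4 covers 4 new topics (procurement, IT, logistics, legal).
Pick 2: M1 covers 2 new topics (hiring, outreach).
Pick 3: M2 covers 1 new topics (ethics).
Greedy uses 3 members.

3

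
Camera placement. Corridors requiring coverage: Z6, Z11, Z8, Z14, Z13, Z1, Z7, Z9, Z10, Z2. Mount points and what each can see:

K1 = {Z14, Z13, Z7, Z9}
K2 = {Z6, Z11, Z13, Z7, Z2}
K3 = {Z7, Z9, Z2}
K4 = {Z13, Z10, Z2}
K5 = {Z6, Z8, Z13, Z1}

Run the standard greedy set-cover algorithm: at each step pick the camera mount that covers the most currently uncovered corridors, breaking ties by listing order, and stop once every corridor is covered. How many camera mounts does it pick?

4

Pick 1: K2 covers 5 new corridors (Z6, Z11, Z13, Z7, Z2).
Pick 2: K1 covers 2 new corridors (Z14, Z9).
Pick 3: K5 covers 2 new corridors (Z8, Z1).
Pick 4: K4 covers 1 new corridors (Z10).
Greedy uses 4 camera mounts.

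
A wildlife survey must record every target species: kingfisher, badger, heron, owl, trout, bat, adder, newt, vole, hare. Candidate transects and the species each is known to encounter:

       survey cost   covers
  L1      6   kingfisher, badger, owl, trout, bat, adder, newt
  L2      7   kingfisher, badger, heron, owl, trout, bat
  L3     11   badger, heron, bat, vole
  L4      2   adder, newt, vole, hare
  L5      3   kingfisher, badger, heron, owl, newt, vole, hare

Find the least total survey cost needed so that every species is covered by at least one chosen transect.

L1, L5 cover every species at survey cost 6 + 3 = 9.
Any cover uses at least 2 transects; among all covering selections none totals below 9.

9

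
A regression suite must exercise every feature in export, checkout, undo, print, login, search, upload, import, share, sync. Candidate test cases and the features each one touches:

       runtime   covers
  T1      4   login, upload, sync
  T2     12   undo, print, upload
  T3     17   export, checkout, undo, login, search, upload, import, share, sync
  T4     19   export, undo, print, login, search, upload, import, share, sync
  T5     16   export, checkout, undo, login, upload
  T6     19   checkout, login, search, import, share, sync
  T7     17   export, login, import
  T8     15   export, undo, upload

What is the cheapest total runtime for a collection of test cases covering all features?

T2, T3 cover every feature at runtime 12 + 17 = 29.
Any cover uses at least 2 test cases; among all covering selections none totals below 29.

29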